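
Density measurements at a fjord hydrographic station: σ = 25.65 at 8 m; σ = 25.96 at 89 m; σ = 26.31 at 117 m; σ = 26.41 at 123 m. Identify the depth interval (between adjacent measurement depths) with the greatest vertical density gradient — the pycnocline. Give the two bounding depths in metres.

117–123 m

Compute the density gradient over each adjacent pair:
  8–89 m: Δρ/Δz = 0.31/81 = 3.8 × 10⁻³ kg m⁻⁴
  89–117 m: Δρ/Δz = 0.35/28 = 0.012 kg m⁻⁴
  117–123 m: Δρ/Δz = 0.10/6 = 0.017 kg m⁻⁴
The largest gradient is in the 117–123 m interval — the pycnocline.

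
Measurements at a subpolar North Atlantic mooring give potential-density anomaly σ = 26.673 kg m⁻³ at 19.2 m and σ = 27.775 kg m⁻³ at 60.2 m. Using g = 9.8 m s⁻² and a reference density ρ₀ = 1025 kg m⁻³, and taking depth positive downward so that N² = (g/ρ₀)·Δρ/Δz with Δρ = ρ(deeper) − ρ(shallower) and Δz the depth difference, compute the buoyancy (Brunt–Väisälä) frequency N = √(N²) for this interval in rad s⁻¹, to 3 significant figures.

Δρ = 1027.775 − 1026.673 = 1.102 kg m⁻³ over Δz = 60.2 − 19.2 = 41 m.
N² = (9.8/1025) × (1.102/41) = 2.5698 × 10⁻⁴ s⁻².
N = √(2.5698 × 10⁻⁴) = 0.016031 rad s⁻¹ ≈ 0.0160 rad s⁻¹.
N² > 0, so the interval is statically stable.

0.0160 rad s⁻¹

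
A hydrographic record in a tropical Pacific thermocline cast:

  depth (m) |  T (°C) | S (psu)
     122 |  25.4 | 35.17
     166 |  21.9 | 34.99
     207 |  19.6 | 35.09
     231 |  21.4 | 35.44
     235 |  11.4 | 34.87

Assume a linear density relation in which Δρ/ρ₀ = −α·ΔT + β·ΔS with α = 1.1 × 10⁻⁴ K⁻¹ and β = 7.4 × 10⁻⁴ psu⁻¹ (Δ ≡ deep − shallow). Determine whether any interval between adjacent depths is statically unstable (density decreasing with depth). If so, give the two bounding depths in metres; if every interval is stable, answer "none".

Evaluate Δρ/ρ₀ = −αΔT + βΔS across each adjacent pair:
  122–166 m: −αΔT+βΔS = −(1.1 × 10⁻⁴)(-3.5)+(7.4 × 10⁻⁴)(-0.18) = 2.5 × 10⁻⁴ → stable
  166–207 m: −αΔT+βΔS = −(1.1 × 10⁻⁴)(-2.3)+(7.4 × 10⁻⁴)(+0.10) = 3.3 × 10⁻⁴ → stable
  207–231 m: −αΔT+βΔS = −(1.1 × 10⁻⁴)(+1.8)+(7.4 × 10⁻⁴)(+0.35) = 6.1 × 10⁻⁵ → stable
  231–235 m: −αΔT+βΔS = −(1.1 × 10⁻⁴)(-10.0)+(7.4 × 10⁻⁴)(-0.57) = 6.8 × 10⁻⁴ → stable
Every interval has Δρ > 0: the column is stably stratified throughout.

none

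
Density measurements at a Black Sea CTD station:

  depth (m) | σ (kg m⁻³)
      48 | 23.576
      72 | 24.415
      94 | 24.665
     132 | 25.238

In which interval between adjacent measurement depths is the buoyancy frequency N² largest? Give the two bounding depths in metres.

Compute the density gradient over each adjacent pair:
  48–72 m: Δρ/Δz = 0.839/24 = 0.035 kg m⁻⁴
  72–94 m: Δρ/Δz = 0.250/22 = 0.011 kg m⁻⁴
  94–132 m: Δρ/Δz = 0.573/38 = 0.015 kg m⁻⁴
The largest gradient is in the 48–72 m interval — the pycnocline.

48–72 m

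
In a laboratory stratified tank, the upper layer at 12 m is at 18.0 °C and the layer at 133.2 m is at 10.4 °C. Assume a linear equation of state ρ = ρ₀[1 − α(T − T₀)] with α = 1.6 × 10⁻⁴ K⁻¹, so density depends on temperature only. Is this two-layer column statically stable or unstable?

stable

ΔT = 10.4 − 18.0 = -7.6 K, so Δρ/ρ₀ = −αΔT = 1.216 × 10⁻³.
Δρ/ρ₀ > 0, so Δρ > 0: deeper water is denser → statically stable.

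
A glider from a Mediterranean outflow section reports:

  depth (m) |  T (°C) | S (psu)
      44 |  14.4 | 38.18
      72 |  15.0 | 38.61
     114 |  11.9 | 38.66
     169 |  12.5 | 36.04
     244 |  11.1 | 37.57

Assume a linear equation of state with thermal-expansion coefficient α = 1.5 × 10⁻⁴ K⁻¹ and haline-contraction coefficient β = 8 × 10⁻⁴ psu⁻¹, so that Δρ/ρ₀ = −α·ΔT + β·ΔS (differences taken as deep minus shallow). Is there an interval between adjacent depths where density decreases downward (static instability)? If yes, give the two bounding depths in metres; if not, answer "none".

Evaluate Δρ/ρ₀ = −αΔT + βΔS across each adjacent pair:
  44–72 m: −αΔT+βΔS = −(1.5 × 10⁻⁴)(+0.6)+(8 × 10⁻⁴)(+0.43) = 2.5 × 10⁻⁴ → stable
  72–114 m: −αΔT+βΔS = −(1.5 × 10⁻⁴)(-3.1)+(8 × 10⁻⁴)(+0.05) = 5.1 × 10⁻⁴ → stable
  114–169 m: −αΔT+βΔS = −(1.5 × 10⁻⁴)(+0.6)+(8 × 10⁻⁴)(-2.62) = -2.2 × 10⁻³ → UNSTABLE
  169–244 m: −αΔT+βΔS = −(1.5 × 10⁻⁴)(-1.4)+(8 × 10⁻⁴)(+1.53) = 1.4 × 10⁻³ → stable
The 114–169 m interval has Δρ < 0: lighter water underlies denser water.

114–169 m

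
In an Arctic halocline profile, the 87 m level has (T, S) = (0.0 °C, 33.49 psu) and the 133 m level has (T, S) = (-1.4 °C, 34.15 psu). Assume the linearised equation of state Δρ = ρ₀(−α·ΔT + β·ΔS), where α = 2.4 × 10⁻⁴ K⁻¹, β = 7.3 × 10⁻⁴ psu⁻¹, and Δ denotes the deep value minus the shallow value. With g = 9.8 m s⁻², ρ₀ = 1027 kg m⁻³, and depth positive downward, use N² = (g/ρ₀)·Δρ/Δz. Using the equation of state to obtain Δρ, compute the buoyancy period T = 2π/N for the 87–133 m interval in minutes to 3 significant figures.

7.93 min

ΔT = -1.4 K, ΔS = +0.66 psu (deep − shallow).
Δρ/ρ₀ = −αΔT + βΔS = 3.36 × 10⁻⁴ + 4.818 × 10⁻⁴ = 8.178 × 10⁻⁴, so Δρ ≈ 0.8399 kg m⁻³.
N² = (g/ρ₀)·Δρ/Δz = g·(Δρ/ρ₀)/Δz = 9.8 × 8.178 × 10⁻⁴ / 46 = 1.7423 × 10⁻⁴ s⁻².
N = √(1.7423 × 10⁻⁴) = 0.013200 rad s⁻¹ → T = 2π/N = 476.00 s = 7.9333 min ≈ 7.93 min.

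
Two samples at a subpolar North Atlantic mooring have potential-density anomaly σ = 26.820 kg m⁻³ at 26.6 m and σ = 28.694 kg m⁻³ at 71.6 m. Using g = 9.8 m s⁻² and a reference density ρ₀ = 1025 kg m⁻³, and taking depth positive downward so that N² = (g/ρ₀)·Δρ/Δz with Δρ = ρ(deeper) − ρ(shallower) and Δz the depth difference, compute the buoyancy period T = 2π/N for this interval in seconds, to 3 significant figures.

315 s

Δρ = 1028.694 − 1026.820 = 1.874 kg m⁻³ over Δz = 71.6 − 26.6 = 45 m.
N² = (9.8/1025) × (1.874/45) = 3.9816 × 10⁻⁴ s⁻².
N = √(3.9816 × 10⁻⁴) = 0.019954 rad s⁻¹, so T = 2π/N = 314.88 s ≈ 315 s.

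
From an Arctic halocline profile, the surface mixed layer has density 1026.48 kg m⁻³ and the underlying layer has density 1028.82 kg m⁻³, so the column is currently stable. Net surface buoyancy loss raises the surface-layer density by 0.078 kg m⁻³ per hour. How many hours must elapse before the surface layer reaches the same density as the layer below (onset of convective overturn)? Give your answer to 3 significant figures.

Density deficit of the surface layer: 1028.82 − 1026.48 = 2.34 kg m⁻³.
Required change = 2.34 / 0.078 = 30.0 hours.

30.0 hours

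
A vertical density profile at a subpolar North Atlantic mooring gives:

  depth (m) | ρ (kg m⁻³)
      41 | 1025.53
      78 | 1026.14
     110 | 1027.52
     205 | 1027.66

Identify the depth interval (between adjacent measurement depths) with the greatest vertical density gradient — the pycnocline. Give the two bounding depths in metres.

Compute the density gradient over each adjacent pair:
  41–78 m: Δρ/Δz = 0.61/37 = 0.016 kg m⁻⁴
  78–110 m: Δρ/Δz = 1.38/32 = 0.043 kg m⁻⁴
  110–205 m: Δρ/Δz = 0.14/95 = 1.5 × 10⁻³ kg m⁻⁴
The largest gradient is in the 78–110 m interval — the pycnocline.

78–110 m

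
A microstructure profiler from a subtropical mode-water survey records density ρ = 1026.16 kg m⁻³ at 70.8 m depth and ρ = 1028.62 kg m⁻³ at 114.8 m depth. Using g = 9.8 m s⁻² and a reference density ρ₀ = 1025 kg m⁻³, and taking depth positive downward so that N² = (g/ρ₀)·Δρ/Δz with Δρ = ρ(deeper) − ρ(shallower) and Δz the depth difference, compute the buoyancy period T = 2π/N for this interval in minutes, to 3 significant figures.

4.53 min

Δρ = 1028.62 − 1026.16 = 2.46 kg m⁻³ over Δz = 114.8 − 70.8 = 44 m.
N² = (9.8/1025) × (2.46/44) = 5.3455 × 10⁻⁴ s⁻².
N = √(5.3455 × 10⁻⁴) = 0.023120 rad s⁻¹, so T = 2π/N = 271.76 s = 4.5293 min ≈ 4.53 min.
A positive N² confirms static stability across the interval.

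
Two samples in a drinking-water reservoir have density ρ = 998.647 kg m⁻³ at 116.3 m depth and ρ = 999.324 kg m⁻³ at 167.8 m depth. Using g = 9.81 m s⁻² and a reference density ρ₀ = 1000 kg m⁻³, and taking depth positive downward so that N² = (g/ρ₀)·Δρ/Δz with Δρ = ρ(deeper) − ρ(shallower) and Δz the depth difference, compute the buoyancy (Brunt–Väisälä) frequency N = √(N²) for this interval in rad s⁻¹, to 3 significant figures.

Δρ = 999.324 − 998.647 = 0.677 kg m⁻³ over Δz = 167.8 − 116.3 = 51.5 m.
N² = (9.81/1000) × (0.677/51.5) = 1.2896 × 10⁻⁴ s⁻².
N = √(1.2896 × 10⁻⁴) = 0.011356 rad s⁻¹ ≈ 0.0114 rad s⁻¹.

0.0114 rad s⁻¹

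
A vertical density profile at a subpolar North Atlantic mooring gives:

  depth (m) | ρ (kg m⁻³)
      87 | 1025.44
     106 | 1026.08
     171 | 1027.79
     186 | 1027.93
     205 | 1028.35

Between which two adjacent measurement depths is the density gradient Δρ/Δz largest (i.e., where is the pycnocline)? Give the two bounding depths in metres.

87–106 m

Compute the density gradient over each adjacent pair:
  87–106 m: Δρ/Δz = 0.64/19 = 0.034 kg m⁻⁴
  106–171 m: Δρ/Δz = 1.71/65 = 0.026 kg m⁻⁴
  171–186 m: Δρ/Δz = 0.14/15 = 9.3 × 10⁻³ kg m⁻⁴
  186–205 m: Δρ/Δz = 0.42/19 = 0.022 kg m⁻⁴
The largest gradient is in the 87–106 m interval — the pycnocline.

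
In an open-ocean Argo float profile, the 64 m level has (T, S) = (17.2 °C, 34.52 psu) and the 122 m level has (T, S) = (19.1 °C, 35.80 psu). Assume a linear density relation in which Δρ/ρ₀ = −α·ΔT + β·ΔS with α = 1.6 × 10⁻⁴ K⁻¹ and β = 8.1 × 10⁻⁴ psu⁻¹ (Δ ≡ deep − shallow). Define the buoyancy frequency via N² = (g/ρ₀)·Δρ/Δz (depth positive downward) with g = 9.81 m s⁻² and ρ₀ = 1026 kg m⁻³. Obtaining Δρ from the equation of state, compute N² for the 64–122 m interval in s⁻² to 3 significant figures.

ΔT = +1.9 K, ΔS = +1.28 psu (deep − shallow).
Δρ/ρ₀ = −αΔT + βΔS = -3.04 × 10⁻⁴ + 1.0368 × 10⁻³ = 7.328 × 10⁻⁴, so Δρ ≈ 0.7519 kg m⁻³.
N² = (g/ρ₀)·Δρ/Δz = g·(Δρ/ρ₀)/Δz = 9.81 × 7.328 × 10⁻⁴ / 58 = 1.2394 × 10⁻⁴ s⁻² ≈ 1.24 × 10⁻⁴ s⁻².

1.24 × 10⁻⁴ s⁻²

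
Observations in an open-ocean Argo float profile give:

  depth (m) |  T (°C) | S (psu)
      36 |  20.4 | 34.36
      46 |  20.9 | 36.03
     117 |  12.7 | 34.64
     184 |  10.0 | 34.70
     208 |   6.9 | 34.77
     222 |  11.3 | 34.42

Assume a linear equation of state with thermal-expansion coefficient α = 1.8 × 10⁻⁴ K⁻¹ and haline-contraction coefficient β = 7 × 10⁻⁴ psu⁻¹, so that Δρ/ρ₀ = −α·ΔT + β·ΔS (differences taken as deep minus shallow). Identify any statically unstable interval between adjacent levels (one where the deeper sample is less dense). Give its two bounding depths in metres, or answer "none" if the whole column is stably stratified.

Evaluate Δρ/ρ₀ = −αΔT + βΔS across each adjacent pair:
  36–46 m: −αΔT+βΔS = −(1.8 × 10⁻⁴)(+0.5)+(7 × 10⁻⁴)(+1.67) = 1.1 × 10⁻³ → stable
  46–117 m: −αΔT+βΔS = −(1.8 × 10⁻⁴)(-8.2)+(7 × 10⁻⁴)(-1.39) = 5.0 × 10⁻⁴ → stable
  117–184 m: −αΔT+βΔS = −(1.8 × 10⁻⁴)(-2.7)+(7 × 10⁻⁴)(+0.06) = 5.3 × 10⁻⁴ → stable
  184–208 m: −αΔT+βΔS = −(1.8 × 10⁻⁴)(-3.1)+(7 × 10⁻⁴)(+0.07) = 6.1 × 10⁻⁴ → stable
  208–222 m: −αΔT+βΔS = −(1.8 × 10⁻⁴)(+4.4)+(7 × 10⁻⁴)(-0.35) = -1.0 × 10⁻³ → UNSTABLE
The 208–222 m interval has Δρ < 0: lighter water underlies denser water.

208–222 m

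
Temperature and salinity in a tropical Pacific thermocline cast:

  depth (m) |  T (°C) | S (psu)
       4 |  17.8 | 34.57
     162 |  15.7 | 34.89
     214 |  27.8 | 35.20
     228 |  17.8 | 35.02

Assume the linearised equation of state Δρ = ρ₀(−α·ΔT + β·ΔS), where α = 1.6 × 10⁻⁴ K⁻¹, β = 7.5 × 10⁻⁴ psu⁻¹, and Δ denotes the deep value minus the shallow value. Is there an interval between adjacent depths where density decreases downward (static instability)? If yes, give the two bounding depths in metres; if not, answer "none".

Evaluate Δρ/ρ₀ = −αΔT + βΔS across each adjacent pair:
  4–162 m: −αΔT+βΔS = −(1.6 × 10⁻⁴)(-2.1)+(7.5 × 10⁻⁴)(+0.32) = 5.8 × 10⁻⁴ → stable
  162–214 m: −αΔT+βΔS = −(1.6 × 10⁻⁴)(+12.1)+(7.5 × 10⁻⁴)(+0.31) = -1.7 × 10⁻³ → UNSTABLE
  214–228 m: −αΔT+βΔS = −(1.6 × 10⁻⁴)(-10.0)+(7.5 × 10⁻⁴)(-0.18) = 1.5 × 10⁻³ → stable
The 162–214 m interval has Δρ < 0: lighter water underlies denser water.

162–214 m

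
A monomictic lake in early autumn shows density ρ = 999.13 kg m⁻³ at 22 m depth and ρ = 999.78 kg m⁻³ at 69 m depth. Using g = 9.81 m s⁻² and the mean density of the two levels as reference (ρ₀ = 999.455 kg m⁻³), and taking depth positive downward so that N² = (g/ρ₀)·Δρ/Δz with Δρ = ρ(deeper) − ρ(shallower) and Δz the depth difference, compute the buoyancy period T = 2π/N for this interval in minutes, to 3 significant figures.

8.99 min

Δρ = 999.78 − 999.13 = 0.65 kg m⁻³ over Δz = 69 − 22 = 47 m.
N² = (9.81/999.455) × (0.65/47) = 1.3574 × 10⁻⁴ s⁻².
N = √(1.3574 × 10⁻⁴) = 0.011651 rad s⁻¹, so T = 2π/N = 539.28 s = 8.9880 min ≈ 8.99 min.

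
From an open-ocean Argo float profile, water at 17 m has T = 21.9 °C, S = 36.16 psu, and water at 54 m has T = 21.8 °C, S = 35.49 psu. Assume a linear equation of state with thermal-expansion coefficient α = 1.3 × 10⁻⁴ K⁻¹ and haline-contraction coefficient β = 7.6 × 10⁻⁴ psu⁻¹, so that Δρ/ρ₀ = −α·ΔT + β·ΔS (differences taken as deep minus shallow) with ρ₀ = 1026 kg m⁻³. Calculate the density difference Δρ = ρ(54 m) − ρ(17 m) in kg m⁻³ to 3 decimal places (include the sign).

-0.509 kg m⁻³

ΔT = -0.1 K, ΔS = -0.67 psu (deep − shallow).
Δρ/ρ₀ = −(1.3 × 10⁻⁴)(-0.1) + (7.6 × 10⁻⁴)(-0.67) = -4.962 × 10⁻⁴.
Δρ = 1026 × (-4.962 × 10⁻⁴) = -0.509 kg m⁻³.
Negative Δρ: lighter below, statically unstable.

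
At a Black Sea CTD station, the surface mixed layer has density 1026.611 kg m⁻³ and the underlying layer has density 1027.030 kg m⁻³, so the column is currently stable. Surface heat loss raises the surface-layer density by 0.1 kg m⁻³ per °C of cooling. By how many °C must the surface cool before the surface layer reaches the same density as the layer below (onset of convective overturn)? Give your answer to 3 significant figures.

Density deficit of the surface layer: 1027.030 − 1026.611 = 0.419 kg m⁻³.
Required change = 0.419 / 0.1 = 4.19 °C.

4.19 °C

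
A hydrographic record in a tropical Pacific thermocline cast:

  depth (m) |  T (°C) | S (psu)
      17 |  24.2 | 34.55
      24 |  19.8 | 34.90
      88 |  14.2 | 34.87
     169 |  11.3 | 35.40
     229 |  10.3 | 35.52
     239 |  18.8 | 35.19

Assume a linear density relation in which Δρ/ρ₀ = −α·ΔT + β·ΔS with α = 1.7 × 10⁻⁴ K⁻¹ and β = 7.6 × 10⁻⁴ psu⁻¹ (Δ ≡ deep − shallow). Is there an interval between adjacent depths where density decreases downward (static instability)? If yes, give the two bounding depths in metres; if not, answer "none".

Evaluate Δρ/ρ₀ = −αΔT + βΔS across each adjacent pair:
  17–24 m: −αΔT+βΔS = −(1.7 × 10⁻⁴)(-4.4)+(7.6 × 10⁻⁴)(+0.35) = 1.0 × 10⁻³ → stable
  24–88 m: −αΔT+βΔS = −(1.7 × 10⁻⁴)(-5.6)+(7.6 × 10⁻⁴)(-0.03) = 9.3 × 10⁻⁴ → stable
  88–169 m: −αΔT+βΔS = −(1.7 × 10⁻⁴)(-2.9)+(7.6 × 10⁻⁴)(+0.53) = 9.0 × 10⁻⁴ → stable
  169–229 m: −αΔT+βΔS = −(1.7 × 10⁻⁴)(-1.0)+(7.6 × 10⁻⁴)(+0.12) = 2.6 × 10⁻⁴ → stable
  229–239 m: −αΔT+βΔS = −(1.7 × 10⁻⁴)(+8.5)+(7.6 × 10⁻⁴)(-0.33) = -1.7 × 10⁻³ → UNSTABLE
The 229–239 m interval has Δρ < 0: lighter water underlies denser water.

229–239 m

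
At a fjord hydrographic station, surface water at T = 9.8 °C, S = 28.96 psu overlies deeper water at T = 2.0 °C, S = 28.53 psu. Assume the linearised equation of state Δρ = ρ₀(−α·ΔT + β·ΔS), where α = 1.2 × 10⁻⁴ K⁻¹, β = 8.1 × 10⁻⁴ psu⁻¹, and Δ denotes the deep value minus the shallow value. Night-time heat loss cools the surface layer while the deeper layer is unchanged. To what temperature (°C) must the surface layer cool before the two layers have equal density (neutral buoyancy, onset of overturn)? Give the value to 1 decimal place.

Neutral buoyancy requires Δρ = 0, i.e. −α(T_deep − T_surf′) + β(S_deep − S_surf) = 0.
T_surf′ = T_deep − (β/α)·ΔS = 2.0 − (8.1 × 10⁻⁴/1.2 × 10⁻⁴)·(-0.43) = 4.902 °C.
Cooling required: 9.8 − (4.902) = 4.898 °C.

4.9 °C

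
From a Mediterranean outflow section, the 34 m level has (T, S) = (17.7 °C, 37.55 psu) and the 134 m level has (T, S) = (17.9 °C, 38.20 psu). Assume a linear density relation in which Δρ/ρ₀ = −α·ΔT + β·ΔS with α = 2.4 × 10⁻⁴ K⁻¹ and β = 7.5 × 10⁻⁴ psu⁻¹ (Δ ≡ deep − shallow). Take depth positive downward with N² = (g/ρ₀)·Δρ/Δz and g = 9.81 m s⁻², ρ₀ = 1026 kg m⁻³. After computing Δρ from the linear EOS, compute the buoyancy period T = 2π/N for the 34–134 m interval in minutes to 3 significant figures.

ΔT = +0.2 K, ΔS = +0.65 psu (deep − shallow).
Δρ/ρ₀ = −αΔT + βΔS = -4.80 × 10⁻⁵ + 4.875 × 10⁻⁴ = 4.395 × 10⁻⁴, so Δρ ≈ 0.4509 kg m⁻³.
N² = (g/ρ₀)·Δρ/Δz = g·(Δρ/ρ₀)/Δz = 9.81 × 4.395 × 10⁻⁴ / 100 = 4.3115 × 10⁻⁵ s⁻².
N = √(4.3115 × 10⁻⁵) = 6.5662 × 10⁻³ rad s⁻¹ → T = 2π/N = 956.90 s = 15.948 min ≈ 15.9 min.

15.9 min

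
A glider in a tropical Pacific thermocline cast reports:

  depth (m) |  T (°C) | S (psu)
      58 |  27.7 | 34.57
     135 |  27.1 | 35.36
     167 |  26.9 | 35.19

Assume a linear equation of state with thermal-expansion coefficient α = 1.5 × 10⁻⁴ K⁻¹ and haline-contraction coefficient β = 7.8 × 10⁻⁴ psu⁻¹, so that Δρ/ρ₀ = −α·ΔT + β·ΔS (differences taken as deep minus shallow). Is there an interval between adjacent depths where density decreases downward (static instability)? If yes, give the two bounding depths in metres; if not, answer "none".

Evaluate Δρ/ρ₀ = −αΔT + βΔS across each adjacent pair:
  58–135 m: −αΔT+βΔS = −(1.5 × 10⁻⁴)(-0.6)+(7.8 × 10⁻⁴)(+0.79) = 7.1 × 10⁻⁴ → stable
  135–167 m: −αΔT+βΔS = −(1.5 × 10⁻⁴)(-0.2)+(7.8 × 10⁻⁴)(-0.17) = -1.0 × 10⁻⁴ → UNSTABLE
The 135–167 m interval has Δρ < 0: lighter water underlies denser water.

135–167 m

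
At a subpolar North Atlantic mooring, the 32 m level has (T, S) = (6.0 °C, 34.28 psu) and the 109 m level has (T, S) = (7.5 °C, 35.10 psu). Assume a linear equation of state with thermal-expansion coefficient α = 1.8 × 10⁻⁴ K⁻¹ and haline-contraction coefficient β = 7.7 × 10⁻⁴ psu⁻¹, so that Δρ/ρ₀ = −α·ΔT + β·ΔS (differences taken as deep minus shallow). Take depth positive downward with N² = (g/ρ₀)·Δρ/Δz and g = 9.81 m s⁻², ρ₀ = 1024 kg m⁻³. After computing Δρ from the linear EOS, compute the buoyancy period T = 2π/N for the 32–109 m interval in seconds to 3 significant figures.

926 s

ΔT = +1.5 K, ΔS = +0.82 psu (deep − shallow).
Δρ/ρ₀ = −αΔT + βΔS = -2.70 × 10⁻⁴ + 6.314 × 10⁻⁴ = 3.614 × 10⁻⁴, so Δρ ≈ 0.3701 kg m⁻³.
N² = (g/ρ₀)·Δρ/Δz = g·(Δρ/ρ₀)/Δz = 9.81 × 3.614 × 10⁻⁴ / 77 = 4.6043 × 10⁻⁵ s⁻².
N = √(4.6043 × 10⁻⁵) = 6.7855 × 10⁻³ rad s⁻¹ → T = 2π/N = 925.97 s ≈ 926 s.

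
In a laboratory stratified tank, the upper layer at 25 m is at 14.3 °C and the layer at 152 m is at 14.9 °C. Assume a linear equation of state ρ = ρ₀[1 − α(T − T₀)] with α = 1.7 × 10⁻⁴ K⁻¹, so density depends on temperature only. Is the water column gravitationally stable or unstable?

unstable

ΔT = 14.9 − 14.3 = +0.6 K, so Δρ/ρ₀ = −αΔT = -1.02 × 10⁻⁴.
Δρ/ρ₀ < 0, so Δρ < 0: deeper water is lighter → statically unstable; the column would overturn.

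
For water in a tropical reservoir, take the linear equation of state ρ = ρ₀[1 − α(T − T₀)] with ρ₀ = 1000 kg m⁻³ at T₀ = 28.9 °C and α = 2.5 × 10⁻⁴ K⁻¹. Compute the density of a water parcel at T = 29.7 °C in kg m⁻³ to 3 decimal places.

T − T₀ = +0.8 K.
Bracket = 1 − α·(+0.8) = 1 + (-2.00 × 10⁻⁴) = 0.9998000.
ρ = 1000 × 0.9998000 = 999.800 kg m⁻³.

999.800 kg m⁻³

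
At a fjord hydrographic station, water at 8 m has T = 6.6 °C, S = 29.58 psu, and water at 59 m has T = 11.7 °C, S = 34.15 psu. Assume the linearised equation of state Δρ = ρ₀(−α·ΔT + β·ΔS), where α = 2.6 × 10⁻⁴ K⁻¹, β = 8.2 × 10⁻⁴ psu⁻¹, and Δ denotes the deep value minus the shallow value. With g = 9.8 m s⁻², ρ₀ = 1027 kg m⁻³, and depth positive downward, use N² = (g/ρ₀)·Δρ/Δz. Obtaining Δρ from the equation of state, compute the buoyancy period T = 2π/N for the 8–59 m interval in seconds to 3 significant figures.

ΔT = +5.1 K, ΔS = +4.57 psu (deep − shallow).
Δρ/ρ₀ = −αΔT + βΔS = -1.326 × 10⁻³ + 3.7474 × 10⁻³ = 2.4214 × 10⁻³, so Δρ ≈ 2.487 kg m⁻³.
N² = (g/ρ₀)·Δρ/Δz = g·(Δρ/ρ₀)/Δz = 9.8 × 2.4214 × 10⁻³ / 51 = 4.6529 × 10⁻⁴ s⁻².
N = √(4.6529 × 10⁻⁴) = 0.021571 rad s⁻¹ → T = 2π/N = 291.28 s ≈ 291 s.

291 s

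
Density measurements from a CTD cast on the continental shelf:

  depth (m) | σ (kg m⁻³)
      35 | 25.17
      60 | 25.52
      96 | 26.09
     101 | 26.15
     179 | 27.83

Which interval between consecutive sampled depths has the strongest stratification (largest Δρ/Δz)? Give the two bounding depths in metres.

101–179 m

Compute the density gradient over each adjacent pair:
  35–60 m: Δρ/Δz = 0.35/25 = 0.014 kg m⁻⁴
  60–96 m: Δρ/Δz = 0.57/36 = 0.016 kg m⁻⁴
  96–101 m: Δρ/Δz = 0.06/5 = 0.012 kg m⁻⁴
  101–179 m: Δρ/Δz = 1.68/78 = 0.022 kg m⁻⁴
The largest gradient is in the 101–179 m interval — the pycnocline.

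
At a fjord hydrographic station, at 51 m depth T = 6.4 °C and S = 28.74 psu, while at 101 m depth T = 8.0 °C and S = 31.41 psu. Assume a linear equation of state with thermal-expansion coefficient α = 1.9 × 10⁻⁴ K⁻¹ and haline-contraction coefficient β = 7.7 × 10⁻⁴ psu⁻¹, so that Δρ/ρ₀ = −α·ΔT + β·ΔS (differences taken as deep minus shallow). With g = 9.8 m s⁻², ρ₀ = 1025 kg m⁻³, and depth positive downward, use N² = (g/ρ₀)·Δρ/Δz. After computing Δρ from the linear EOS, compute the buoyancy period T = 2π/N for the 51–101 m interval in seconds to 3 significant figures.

339 s

ΔT = +1.6 K, ΔS = +2.67 psu (deep − shallow).
Δρ/ρ₀ = −αΔT + βΔS = -3.04 × 10⁻⁴ + 2.0559 × 10⁻³ = 1.7519 × 10⁻³, so Δρ ≈ 1.796 kg m⁻³.
N² = (g/ρ₀)·Δρ/Δz = g·(Δρ/ρ₀)/Δz = 9.8 × 1.7519 × 10⁻³ / 50 = 3.4337 × 10⁻⁴ s⁻².
N = √(3.4337 × 10⁻⁴) = 0.018530 rad s⁻¹ → T = 2π/N = 339.08 s ≈ 339 s.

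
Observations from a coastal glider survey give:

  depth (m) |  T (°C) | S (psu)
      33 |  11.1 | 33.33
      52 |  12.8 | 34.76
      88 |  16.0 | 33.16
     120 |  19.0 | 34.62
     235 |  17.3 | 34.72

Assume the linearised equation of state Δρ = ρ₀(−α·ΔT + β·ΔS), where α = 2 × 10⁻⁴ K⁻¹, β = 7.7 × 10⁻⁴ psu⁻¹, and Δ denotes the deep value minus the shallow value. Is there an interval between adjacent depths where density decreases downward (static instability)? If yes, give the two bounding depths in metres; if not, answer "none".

Evaluate Δρ/ρ₀ = −αΔT + βΔS across each adjacent pair:
  33–52 m: −αΔT+βΔS = −(2 × 10⁻⁴)(+1.7)+(7.7 × 10⁻⁴)(+1.43) = 7.6 × 10⁻⁴ → stable
  52–88 m: −αΔT+βΔS = −(2 × 10⁻⁴)(+3.2)+(7.7 × 10⁻⁴)(-1.60) = -1.9 × 10⁻³ → UNSTABLE
  88–120 m: −αΔT+βΔS = −(2 × 10⁻⁴)(+3.0)+(7.7 × 10⁻⁴)(+1.46) = 5.2 × 10⁻⁴ → stable
  120–235 m: −αΔT+βΔS = −(2 × 10⁻⁴)(-1.7)+(7.7 × 10⁻⁴)(+0.10) = 4.2 × 10⁻⁴ → stable
The 52–88 m interval has Δρ < 0: lighter water underlies denser water.

52–88 m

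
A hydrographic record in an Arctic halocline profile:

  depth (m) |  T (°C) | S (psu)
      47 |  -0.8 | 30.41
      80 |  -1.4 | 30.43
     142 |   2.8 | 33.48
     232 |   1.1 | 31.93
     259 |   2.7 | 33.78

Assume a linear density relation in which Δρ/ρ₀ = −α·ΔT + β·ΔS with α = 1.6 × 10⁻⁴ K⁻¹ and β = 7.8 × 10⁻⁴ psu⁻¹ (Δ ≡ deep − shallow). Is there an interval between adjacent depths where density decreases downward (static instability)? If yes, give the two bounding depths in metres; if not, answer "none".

Evaluate Δρ/ρ₀ = −αΔT + βΔS across each adjacent pair:
  47–80 m: −αΔT+βΔS = −(1.6 × 10⁻⁴)(-0.6)+(7.8 × 10⁻⁴)(+0.02) = 1.1 × 10⁻⁴ → stable
  80–142 m: −αΔT+βΔS = −(1.6 × 10⁻⁴)(+4.2)+(7.8 × 10⁻⁴)(+3.05) = 1.7 × 10⁻³ → stable
  142–232 m: −αΔT+βΔS = −(1.6 × 10⁻⁴)(-1.7)+(7.8 × 10⁻⁴)(-1.55) = -9.4 × 10⁻⁴ → UNSTABLE
  232–259 m: −αΔT+βΔS = −(1.6 × 10⁻⁴)(+1.6)+(7.8 × 10⁻⁴)(+1.85) = 1.2 × 10⁻³ → stable
The 142–232 m interval has Δρ < 0: lighter water underlies denser water.

142–232 m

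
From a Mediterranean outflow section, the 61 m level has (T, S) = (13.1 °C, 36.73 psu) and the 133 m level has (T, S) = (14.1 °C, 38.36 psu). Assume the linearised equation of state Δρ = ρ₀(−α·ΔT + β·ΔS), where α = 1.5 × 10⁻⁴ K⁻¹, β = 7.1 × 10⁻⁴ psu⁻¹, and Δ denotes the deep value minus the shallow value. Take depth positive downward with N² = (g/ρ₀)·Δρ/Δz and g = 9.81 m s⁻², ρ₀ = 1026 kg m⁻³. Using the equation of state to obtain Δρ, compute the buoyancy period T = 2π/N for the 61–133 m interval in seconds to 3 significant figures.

ΔT = +1.0 K, ΔS = +1.63 psu (deep − shallow).
Δρ/ρ₀ = −αΔT + βΔS = -1.50 × 10⁻⁴ + 1.1573 × 10⁻³ = 1.0073 × 10⁻³, so Δρ ≈ 1.033 kg m⁻³.
N² = (g/ρ₀)·Δρ/Δz = g·(Δρ/ρ₀)/Δz = 9.81 × 1.0073 × 10⁻³ / 72 = 1.3724 × 10⁻⁴ s⁻².
N = √(1.3724 × 10⁻⁴) = 0.011715 rad s⁻¹ → T = 2π/N = 536.34 s ≈ 536 s.

536 s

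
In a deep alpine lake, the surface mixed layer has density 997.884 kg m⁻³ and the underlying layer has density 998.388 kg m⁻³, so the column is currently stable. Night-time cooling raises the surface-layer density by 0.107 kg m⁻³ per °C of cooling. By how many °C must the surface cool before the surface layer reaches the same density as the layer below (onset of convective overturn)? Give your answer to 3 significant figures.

Density deficit of the surface layer: 998.388 − 997.884 = 0.504 kg m⁻³.
Required change = 0.504 / 0.107 = 4.71 °C.

4.71 °C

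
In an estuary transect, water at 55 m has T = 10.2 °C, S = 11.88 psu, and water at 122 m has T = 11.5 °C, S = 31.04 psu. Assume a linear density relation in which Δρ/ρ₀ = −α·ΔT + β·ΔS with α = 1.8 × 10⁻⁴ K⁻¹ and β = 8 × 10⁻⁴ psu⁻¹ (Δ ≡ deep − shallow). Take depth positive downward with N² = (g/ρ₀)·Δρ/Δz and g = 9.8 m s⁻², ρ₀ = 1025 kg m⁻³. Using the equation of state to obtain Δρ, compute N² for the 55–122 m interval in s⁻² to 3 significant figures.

2.21 × 10⁻³ s⁻²

ΔT = +1.3 K, ΔS = +19.16 psu (deep − shallow).
Δρ/ρ₀ = −αΔT + βΔS = -2.34 × 10⁻⁴ + 0.015328 = 0.015094, so Δρ ≈ 15.47 kg m⁻³.
N² = (g/ρ₀)·Δρ/Δz = g·(Δρ/ρ₀)/Δz = 9.8 × 0.015094 / 67 = 2.2078 × 10⁻³ s⁻² ≈ 2.21 × 10⁻³ s⁻².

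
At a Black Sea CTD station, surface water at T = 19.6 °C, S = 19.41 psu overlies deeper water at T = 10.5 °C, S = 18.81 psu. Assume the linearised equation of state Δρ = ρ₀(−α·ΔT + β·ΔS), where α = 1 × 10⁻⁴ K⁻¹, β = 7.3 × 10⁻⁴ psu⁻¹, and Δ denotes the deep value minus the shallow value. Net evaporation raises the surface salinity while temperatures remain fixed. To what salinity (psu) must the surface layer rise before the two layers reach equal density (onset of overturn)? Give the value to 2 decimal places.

Neutral buoyancy requires −α(T_deep − T_surf) + β(S_deep − S_surf′) = 0.
S_surf′ = S_deep − (α/β)·ΔT = 18.81 − (1 × 10⁻⁴/7.3 × 10⁻⁴)·(-9.1) = 20.0566 psu.
Increase required: 20.0566 − 19.41 = 0.6466 psu.

20.06 psu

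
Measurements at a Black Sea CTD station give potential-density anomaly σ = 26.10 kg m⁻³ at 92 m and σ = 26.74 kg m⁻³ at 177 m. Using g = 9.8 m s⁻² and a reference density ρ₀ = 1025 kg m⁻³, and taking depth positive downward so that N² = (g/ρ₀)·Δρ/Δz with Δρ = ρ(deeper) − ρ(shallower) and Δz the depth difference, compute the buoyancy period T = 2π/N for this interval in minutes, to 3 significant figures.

Δρ = 1026.74 − 1026.10 = 0.64 kg m⁻³ over Δz = 177 − 92 = 85 m.
N² = (9.8/1025) × (0.64/85) = 7.1989 × 10⁻⁵ s⁻².
N = √(7.1989 × 10⁻⁵) = 8.4846 × 10⁻³ rad s⁻¹, so T = 2π/N = 740.54 s = 12.342 min ≈ 12.3 min.

12.3 min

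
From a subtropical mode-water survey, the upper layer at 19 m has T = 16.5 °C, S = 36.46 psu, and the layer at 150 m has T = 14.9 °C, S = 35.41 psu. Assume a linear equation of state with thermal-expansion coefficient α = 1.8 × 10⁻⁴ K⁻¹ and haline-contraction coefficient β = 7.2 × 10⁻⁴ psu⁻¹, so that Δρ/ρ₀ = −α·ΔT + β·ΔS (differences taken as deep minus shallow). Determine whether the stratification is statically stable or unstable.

unstable

ΔT = 14.9 − 16.5 = -1.6 K and ΔS = 35.41 − 36.46 = -1.05 psu (deep − shallow).
−αΔT = 2.88 × 10⁻⁴; βΔS = -7.56 × 10⁻⁴; sum Δρ/ρ₀ = -4.68 × 10⁻⁴.
Δρ/ρ₀ < 0, so Δρ < 0: deeper water is lighter → statically unstable; the column would overturn.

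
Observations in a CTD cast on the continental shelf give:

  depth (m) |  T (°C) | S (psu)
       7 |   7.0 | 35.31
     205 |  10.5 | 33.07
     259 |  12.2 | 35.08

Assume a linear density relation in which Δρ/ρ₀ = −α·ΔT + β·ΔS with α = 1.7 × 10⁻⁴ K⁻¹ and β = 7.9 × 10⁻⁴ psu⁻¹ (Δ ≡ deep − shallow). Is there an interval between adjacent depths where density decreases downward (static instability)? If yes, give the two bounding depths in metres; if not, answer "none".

7–205 m

Evaluate Δρ/ρ₀ = −αΔT + βΔS across each adjacent pair:
  7–205 m: −αΔT+βΔS = −(1.7 × 10⁻⁴)(+3.5)+(7.9 × 10⁻⁴)(-2.24) = -2.4 × 10⁻³ → UNSTABLE
  205–259 m: −αΔT+βΔS = −(1.7 × 10⁻⁴)(+1.7)+(7.9 × 10⁻⁴)(+2.01) = 1.3 × 10⁻³ → stable
The 7–205 m interval has Δρ < 0: lighter water underlies denser water.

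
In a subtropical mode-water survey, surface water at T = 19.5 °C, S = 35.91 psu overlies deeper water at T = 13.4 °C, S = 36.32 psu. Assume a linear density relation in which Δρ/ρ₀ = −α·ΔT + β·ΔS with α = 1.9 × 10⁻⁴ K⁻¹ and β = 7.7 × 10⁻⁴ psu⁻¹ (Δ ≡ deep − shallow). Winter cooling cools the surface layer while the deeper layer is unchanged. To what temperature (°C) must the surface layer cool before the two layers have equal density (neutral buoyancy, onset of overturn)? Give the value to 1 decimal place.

11.7 °C

Neutral buoyancy requires Δρ = 0, i.e. −α(T_deep − T_surf′) + β(S_deep − S_surf) = 0.
T_surf′ = T_deep − (β/α)·ΔS = 13.4 − (7.7 × 10⁻⁴/1.9 × 10⁻⁴)·(+0.41) = 11.738 °C.
Cooling required: 19.5 − (11.738) = 7.762 °C.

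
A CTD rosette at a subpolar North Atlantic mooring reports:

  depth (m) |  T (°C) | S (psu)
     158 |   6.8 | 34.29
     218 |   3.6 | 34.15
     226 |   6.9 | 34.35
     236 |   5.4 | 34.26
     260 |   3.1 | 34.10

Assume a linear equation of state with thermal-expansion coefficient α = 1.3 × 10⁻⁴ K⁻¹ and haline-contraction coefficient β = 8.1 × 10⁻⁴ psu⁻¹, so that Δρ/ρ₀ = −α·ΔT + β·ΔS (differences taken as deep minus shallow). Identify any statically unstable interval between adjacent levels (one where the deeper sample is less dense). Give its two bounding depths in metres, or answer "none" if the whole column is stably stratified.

218–226 m

Evaluate Δρ/ρ₀ = −αΔT + βΔS across each adjacent pair:
  158–218 m: −αΔT+βΔS = −(1.3 × 10⁻⁴)(-3.2)+(8.1 × 10⁻⁴)(-0.14) = 3.0 × 10⁻⁴ → stable
  218–226 m: −αΔT+βΔS = −(1.3 × 10⁻⁴)(+3.3)+(8.1 × 10⁻⁴)(+0.20) = -2.7 × 10⁻⁴ → UNSTABLE
  226–236 m: −αΔT+βΔS = −(1.3 × 10⁻⁴)(-1.5)+(8.1 × 10⁻⁴)(-0.09) = 1.2 × 10⁻⁴ → stable
  236–260 m: −αΔT+βΔS = −(1.3 × 10⁻⁴)(-2.3)+(8.1 × 10⁻⁴)(-0.16) = 1.7 × 10⁻⁴ → stable
The 218–226 m interval has Δρ < 0: lighter water underlies denser water.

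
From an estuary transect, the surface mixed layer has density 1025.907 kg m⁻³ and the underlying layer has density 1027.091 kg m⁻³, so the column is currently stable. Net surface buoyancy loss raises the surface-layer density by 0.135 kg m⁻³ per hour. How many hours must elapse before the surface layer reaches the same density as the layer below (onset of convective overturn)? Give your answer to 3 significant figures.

8.77 hours

Density deficit of the surface layer: 1027.091 − 1025.907 = 1.184 kg m⁻³.
Required change = 1.184 / 0.135 = 8.77 hours.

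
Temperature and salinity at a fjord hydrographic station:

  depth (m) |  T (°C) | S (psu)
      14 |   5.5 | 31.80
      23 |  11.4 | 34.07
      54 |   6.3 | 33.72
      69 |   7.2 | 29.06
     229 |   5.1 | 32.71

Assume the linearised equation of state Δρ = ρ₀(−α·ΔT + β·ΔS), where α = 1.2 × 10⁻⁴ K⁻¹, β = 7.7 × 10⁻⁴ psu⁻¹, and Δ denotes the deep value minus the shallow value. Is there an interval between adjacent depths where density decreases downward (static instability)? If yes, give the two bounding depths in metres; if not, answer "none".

Evaluate Δρ/ρ₀ = −αΔT + βΔS across each adjacent pair:
  14–23 m: −αΔT+βΔS = −(1.2 × 10⁻⁴)(+5.9)+(7.7 × 10⁻⁴)(+2.27) = 1.0 × 10⁻³ → stable
  23–54 m: −αΔT+βΔS = −(1.2 × 10⁻⁴)(-5.1)+(7.7 × 10⁻⁴)(-0.35) = 3.4 × 10⁻⁴ → stable
  54–69 m: −αΔT+βΔS = −(1.2 × 10⁻⁴)(+0.9)+(7.7 × 10⁻⁴)(-4.66) = -3.7 × 10⁻³ → UNSTABLE
  69–229 m: −αΔT+βΔS = −(1.2 × 10⁻⁴)(-2.1)+(7.7 × 10⁻⁴)(+3.65) = 3.1 × 10⁻³ → stable
The 54–69 m interval has Δρ < 0: lighter water underlies denser water.

54–69 m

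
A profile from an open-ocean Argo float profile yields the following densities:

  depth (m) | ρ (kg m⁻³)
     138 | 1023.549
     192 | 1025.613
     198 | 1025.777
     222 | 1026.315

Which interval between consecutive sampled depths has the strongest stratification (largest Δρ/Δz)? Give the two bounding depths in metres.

138–192 m

Compute the density gradient over each adjacent pair:
  138–192 m: Δρ/Δz = 2.064/54 = 0.038 kg m⁻⁴
  192–198 m: Δρ/Δz = 0.164/6 = 0.027 kg m⁻⁴
  198–222 m: Δρ/Δz = 0.538/24 = 0.022 kg m⁻⁴
The largest gradient is in the 138–192 m interval — the pycnocline.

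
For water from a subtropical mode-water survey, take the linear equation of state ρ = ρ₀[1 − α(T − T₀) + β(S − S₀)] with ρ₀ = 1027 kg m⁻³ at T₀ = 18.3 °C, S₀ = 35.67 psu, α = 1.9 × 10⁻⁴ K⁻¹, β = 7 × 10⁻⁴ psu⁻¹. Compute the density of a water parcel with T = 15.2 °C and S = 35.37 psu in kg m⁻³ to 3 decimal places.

1027.389 kg m⁻³

T − T₀ = -3.1 K, S − S₀ = -0.30 psu.
Bracket = 1 − α·(-3.1) + β·(-0.30) = 1 + (3.79 × 10⁻⁴) = 1.0003790.
ρ = 1027 × 1.0003790 = 1027.389 kg m⁻³.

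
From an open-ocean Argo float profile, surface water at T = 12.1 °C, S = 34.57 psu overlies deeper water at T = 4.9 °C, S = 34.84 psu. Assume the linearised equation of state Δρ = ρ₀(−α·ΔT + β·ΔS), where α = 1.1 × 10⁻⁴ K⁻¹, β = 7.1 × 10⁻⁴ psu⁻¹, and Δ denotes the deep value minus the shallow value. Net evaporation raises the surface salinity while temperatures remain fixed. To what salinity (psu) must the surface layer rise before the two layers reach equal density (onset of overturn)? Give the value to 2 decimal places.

Neutral buoyancy requires −α(T_deep − T_surf) + β(S_deep − S_surf′) = 0.
S_surf′ = S_deep − (α/β)·ΔT = 34.84 − (1.1 × 10⁻⁴/7.1 × 10⁻⁴)·(-7.2) = 35.9555 psu.
Increase required: 35.9555 − 34.57 = 1.3855 psu.

35.96 psu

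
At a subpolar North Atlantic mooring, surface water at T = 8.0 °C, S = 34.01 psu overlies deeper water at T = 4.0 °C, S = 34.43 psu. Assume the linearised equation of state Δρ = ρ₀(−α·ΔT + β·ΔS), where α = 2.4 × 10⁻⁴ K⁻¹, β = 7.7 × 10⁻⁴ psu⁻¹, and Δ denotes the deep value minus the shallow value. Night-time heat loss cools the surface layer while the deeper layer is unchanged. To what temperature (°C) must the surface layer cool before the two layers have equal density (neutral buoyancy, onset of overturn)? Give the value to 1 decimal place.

Neutral buoyancy requires Δρ = 0, i.e. −α(T_deep − T_surf′) + β(S_deep − S_surf) = 0.
T_surf′ = T_deep − (β/α)·ΔS = 4.0 − (7.7 × 10⁻⁴/2.4 × 10⁻⁴)·(+0.42) = 2.652 °C.
Cooling required: 8.0 − (2.652) = 5.348 °C.

2.7 °C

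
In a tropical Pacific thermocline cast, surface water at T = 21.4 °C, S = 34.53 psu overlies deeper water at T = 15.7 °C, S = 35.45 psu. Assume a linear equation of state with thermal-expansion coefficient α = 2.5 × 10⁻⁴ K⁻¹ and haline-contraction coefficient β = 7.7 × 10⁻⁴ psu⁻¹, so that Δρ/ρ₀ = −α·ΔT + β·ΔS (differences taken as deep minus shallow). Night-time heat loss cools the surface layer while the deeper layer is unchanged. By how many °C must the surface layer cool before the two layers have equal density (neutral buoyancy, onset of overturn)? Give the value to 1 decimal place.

8.5 °C

Neutral buoyancy requires Δρ = 0, i.e. −α(T_deep − T_surf′) + β(S_deep − S_surf) = 0.
T_surf′ = T_deep − (β/α)·ΔS = 15.7 − (7.7 × 10⁻⁴/2.5 × 10⁻⁴)·(+0.92) = 12.866 °C.
Cooling required: 21.4 − (12.866) = 8.534 °C.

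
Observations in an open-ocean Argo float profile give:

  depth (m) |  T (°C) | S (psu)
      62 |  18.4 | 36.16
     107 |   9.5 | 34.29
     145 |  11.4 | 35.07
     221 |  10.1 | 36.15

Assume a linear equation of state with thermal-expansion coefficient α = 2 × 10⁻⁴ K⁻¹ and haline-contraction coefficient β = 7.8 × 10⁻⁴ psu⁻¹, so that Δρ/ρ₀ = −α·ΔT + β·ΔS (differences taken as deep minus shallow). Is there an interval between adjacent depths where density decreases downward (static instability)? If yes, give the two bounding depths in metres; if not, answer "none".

Evaluate Δρ/ρ₀ = −αΔT + βΔS across each adjacent pair:
  62–107 m: −αΔT+βΔS = −(2 × 10⁻⁴)(-8.9)+(7.8 × 10⁻⁴)(-1.87) = 3.2 × 10⁻⁴ → stable
  107–145 m: −αΔT+βΔS = −(2 × 10⁻⁴)(+1.9)+(7.8 × 10⁻⁴)(+0.78) = 2.3 × 10⁻⁴ → stable
  145–221 m: −αΔT+βΔS = −(2 × 10⁻⁴)(-1.3)+(7.8 × 10⁻⁴)(+1.08) = 1.1 × 10⁻³ → stable
Every interval has Δρ > 0: the column is stably stratified throughout.

none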